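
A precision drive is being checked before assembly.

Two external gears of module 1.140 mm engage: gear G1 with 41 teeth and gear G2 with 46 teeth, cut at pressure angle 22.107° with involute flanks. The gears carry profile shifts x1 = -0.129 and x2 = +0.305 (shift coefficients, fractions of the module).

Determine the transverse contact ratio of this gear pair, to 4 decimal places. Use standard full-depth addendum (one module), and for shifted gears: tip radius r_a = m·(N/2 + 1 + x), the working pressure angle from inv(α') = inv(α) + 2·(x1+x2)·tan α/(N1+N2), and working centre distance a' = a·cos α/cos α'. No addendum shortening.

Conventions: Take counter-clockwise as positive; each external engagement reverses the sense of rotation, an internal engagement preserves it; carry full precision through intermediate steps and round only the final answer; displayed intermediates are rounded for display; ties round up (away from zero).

topology: single-mesh involute geometry — m = 1.140, 41T/46T pair
base radii: r_b1 = 21.651900, r_b2 = 24.292375
tip radii: r_a1 = 24.362940, r_a2 = 27.707700
inv(α') = inv(22.107°) + 2·(-0.129+0.305)·tan α/(41+46) = 0.02200376  ⇒  α' = 22.66209°
a' = a·cos α / cos α' = 49.5900·cos 22.107°/cos 22.66209° = 49.788266
action lengths: √(r_a1²−r_b1²) = 11.169068, √(r_a2²−r_b2²) = 13.326558
base pitch p_b = π·m·cos α = 3.318119
CR = (11.169068 + 13.326558 − 49.788266·sin 22.66209°)/3.318119 = 1.601036
contact ratio ≈ 1.6010

1.6010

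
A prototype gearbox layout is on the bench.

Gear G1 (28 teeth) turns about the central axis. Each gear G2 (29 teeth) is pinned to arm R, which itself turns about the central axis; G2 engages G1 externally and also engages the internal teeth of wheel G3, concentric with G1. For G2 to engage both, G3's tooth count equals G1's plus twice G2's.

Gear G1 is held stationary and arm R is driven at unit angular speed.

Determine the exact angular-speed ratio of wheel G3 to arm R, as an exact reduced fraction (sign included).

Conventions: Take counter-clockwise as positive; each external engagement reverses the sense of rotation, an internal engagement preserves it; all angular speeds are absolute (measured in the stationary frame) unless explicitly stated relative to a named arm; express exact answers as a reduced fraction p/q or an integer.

57/43

recognized (axles ride arm R): planetary set, 28/29/86 teeth
ring teeth: 28 + 2·29 = 86
28(ω_sun−ω_arm) = −86(ω_ring−ω_arm),  ω_sun = 0, ω_arm = 1
ω_ring = 1 − (28/86)(0−1) = 57/43
ω_out/ω_in = 57/43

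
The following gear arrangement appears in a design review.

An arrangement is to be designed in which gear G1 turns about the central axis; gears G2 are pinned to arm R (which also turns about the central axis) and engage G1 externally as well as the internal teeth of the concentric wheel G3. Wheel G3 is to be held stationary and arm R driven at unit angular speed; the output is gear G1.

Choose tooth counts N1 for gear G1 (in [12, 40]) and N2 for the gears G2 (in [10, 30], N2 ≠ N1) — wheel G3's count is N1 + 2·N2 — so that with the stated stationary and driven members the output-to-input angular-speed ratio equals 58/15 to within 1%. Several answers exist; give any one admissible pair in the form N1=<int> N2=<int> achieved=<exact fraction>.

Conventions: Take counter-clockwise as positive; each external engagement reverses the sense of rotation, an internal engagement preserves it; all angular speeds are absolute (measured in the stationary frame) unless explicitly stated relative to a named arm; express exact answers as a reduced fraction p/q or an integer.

N1=15 N2=14 achieved=58/15

topology: planetary set — design target 58/15, arm = carrier (Willis)
Willis with ω_ring = 0: ω_sun/ω_arm = (N1+N3)/N1; set equal to 58/15  ⇒  N3/N1 = 58/15 − 1 = 43/15
N3 = N1 + 2·N2  ⇒  N2/N1 = (N3/N1 − 1)/2 = (43/15 − 1)/2 = 14/15
smallest multiple with N1 ≥ 12 and N2 ≥ 10: k = 1  ⇒  N1 = 1·15 = 15, N2 = 1·14 = 14 (N1 ≤ 40, N2 ≤ 30, N2 ≠ N1 ✓), N3 = 15 + 2·14 = 43
check: (N1+N3)/N1 with N1 = 15, N3 = 43 gives 58/15; |achieved − target| = 0 ≤ 29/750 ✓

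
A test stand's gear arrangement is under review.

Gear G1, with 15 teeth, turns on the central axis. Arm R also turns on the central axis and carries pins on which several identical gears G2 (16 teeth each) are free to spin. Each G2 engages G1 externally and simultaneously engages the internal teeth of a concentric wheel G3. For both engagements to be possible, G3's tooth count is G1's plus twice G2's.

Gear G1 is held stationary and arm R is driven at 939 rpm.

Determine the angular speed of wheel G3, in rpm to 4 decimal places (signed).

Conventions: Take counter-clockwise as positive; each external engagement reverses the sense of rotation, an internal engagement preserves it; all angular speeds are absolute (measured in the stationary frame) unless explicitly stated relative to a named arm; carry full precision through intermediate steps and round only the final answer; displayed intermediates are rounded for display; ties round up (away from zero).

+1238.6809 rpm

topology: planetary set — G1 15T / G2 16T / G3 47T, arm = carrier (Willis)
normalise by the input: solve with ω_arm = 1, then scale by 939 rpm
ring teeth: 15 + 2·16 = 47
15(ω_sun−ω_arm) = −47(ω_ring−ω_arm),  ω_sun = 0, ω_arm = 1
ω_ring = 1 − (15/47)(0−1) = 62/47
scale: ω_ring = 62/47 × 939 rpm = +1238.6809 rpm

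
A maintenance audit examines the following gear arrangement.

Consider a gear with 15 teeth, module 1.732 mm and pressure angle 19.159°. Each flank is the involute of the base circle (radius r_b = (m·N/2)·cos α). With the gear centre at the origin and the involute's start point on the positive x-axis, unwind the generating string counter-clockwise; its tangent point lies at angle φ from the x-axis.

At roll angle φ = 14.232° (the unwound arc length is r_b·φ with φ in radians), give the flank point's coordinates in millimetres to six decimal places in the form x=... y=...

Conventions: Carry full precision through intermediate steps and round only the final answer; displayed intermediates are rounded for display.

x=12.643230 y=0.062300

single-mesh involute tooth geometry (15T wheel at module 1.732)
pitch radius r_p = m·N/2 = 1.732·15/2 = 12.990000
base radius r_b = r_p·cos α = 12.990000·cos 19.159° = 12.270503
roll angle φ = 14.232° = 0.24839526 rad
x = r_b·(cos φ + φ·sin φ) = 12.643230
y = r_b·(sin φ − φ·cos φ) = 0.062300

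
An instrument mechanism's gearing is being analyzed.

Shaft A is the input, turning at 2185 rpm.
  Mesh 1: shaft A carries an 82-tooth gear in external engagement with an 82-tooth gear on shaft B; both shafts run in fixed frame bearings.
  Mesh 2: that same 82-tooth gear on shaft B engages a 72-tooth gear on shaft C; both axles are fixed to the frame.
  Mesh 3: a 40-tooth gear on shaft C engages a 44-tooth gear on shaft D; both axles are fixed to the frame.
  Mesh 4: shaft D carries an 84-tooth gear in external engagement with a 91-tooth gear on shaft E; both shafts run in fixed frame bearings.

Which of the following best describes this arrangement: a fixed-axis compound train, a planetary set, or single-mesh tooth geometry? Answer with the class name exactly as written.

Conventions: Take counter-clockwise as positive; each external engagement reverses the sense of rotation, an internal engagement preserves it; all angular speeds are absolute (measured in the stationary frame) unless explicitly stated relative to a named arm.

topology: fixed-axis compound train — 4 meshes, A→E
classification: fixed-axis compound train

fixed-axis compound train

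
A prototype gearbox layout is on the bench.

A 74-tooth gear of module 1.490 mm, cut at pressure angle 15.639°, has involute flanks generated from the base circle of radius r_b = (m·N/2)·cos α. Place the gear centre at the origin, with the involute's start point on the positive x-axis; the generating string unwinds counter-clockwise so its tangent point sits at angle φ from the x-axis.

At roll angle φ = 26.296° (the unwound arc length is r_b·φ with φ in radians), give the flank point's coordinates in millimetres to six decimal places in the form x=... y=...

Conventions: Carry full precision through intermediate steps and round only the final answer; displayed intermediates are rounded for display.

topology: single-mesh involute geometry — m = 1.490, N = 74
pitch radius r_p = m·N/2 = 1.490·74/2 = 55.130000
base radius r_b = r_p·cos α = 55.130000·cos 15.639° = 53.089049
roll angle φ = 26.296° = 0.45895178 rad
x = r_b·(cos φ + φ·sin φ) = 58.389297
y = r_b·(sin φ − φ·cos φ) = 1.674979

x=58.389297 y=1.674979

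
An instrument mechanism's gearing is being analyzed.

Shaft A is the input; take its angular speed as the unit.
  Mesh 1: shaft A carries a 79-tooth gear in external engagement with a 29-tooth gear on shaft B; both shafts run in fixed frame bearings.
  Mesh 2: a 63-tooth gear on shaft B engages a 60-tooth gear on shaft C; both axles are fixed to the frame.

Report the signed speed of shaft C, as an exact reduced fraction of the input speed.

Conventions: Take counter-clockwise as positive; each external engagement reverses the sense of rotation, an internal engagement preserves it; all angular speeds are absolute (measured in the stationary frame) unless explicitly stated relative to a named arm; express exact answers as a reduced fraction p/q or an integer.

1659/580

2-mesh fixed-axis compound train (all bearings frame-fixed)
mesh 1 [79T→29T]: |ω|/ω_in = 1×79/29 = 79/29, sense flips to −
mesh 2 [63T→60T]: |ω|/ω_in = (79/29)×63/60 = 1659/580, sense flips to +
signed output speed (× input speed) = 1659/580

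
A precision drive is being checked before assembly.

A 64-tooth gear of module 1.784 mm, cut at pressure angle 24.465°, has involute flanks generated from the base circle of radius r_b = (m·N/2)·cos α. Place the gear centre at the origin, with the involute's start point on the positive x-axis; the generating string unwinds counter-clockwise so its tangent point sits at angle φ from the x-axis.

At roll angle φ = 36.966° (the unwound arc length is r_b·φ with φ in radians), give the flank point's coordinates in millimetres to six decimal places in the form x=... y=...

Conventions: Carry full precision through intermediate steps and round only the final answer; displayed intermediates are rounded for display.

x=61.677442 y=4.460876

class = single-mesh tooth geometry [base-circle involute, m = 1.784, 64T]
pitch radius r_p = m·N/2 = 1.784·64/2 = 57.088000
base radius r_b = r_p·cos α = 57.088000·cos 24.465° = 51.962321
roll angle φ = 36.966° = 0.64517841 rad
x = r_b·(cos φ + φ·sin φ) = 61.677442
y = r_b·(sin φ − φ·cos φ) = 4.460876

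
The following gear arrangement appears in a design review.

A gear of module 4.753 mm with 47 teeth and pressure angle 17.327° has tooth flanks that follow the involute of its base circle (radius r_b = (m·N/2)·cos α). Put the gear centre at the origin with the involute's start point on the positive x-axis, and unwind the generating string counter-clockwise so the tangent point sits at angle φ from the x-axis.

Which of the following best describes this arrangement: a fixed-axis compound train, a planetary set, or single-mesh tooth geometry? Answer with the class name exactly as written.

single-mesh tooth geometry

recognized (one wheel, involute flank): single-mesh tooth geometry, m = 4.753, N = 47
classification: single-mesh tooth geometry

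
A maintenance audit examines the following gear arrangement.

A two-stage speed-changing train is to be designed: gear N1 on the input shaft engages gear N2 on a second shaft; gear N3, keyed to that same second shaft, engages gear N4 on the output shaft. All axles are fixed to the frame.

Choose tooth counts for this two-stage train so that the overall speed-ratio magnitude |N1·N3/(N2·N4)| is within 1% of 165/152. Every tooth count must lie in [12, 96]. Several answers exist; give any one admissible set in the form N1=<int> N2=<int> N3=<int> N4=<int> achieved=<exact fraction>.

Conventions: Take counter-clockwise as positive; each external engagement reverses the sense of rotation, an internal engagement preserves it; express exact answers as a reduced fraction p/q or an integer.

design class (target 165/152): fixed-axis compound train
target = 165/152 in lowest terms: an exact hit needs N1·N3 = k·165 and N2·N4 = k·152 for one integer k, every count in [12, 96]; additionally prefer no 1:1 stage (N1 ≠ N2, N3 ≠ N4)
k = 1: no 1:1-free in-range split of k·165 and k·152 into factor pairs; take k = 2
k = 2: N1·N3 = 330 = 15·22, N2·N4 = 304 = 16·19
achieved = 15·22/(16·19) = 165/152; |achieved − target| = 0 ≤ 33/3040 ✓

N1=15 N2=16 N3=22 N4=19 achieved=165/152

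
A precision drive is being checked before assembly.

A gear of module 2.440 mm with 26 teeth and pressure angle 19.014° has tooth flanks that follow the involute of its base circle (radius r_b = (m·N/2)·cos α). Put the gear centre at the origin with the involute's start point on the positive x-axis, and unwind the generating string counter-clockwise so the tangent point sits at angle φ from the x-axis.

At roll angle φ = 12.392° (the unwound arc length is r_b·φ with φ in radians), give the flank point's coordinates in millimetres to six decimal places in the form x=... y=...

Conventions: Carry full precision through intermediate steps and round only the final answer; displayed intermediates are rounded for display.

x=30.682557 y=0.100663

recognized (one wheel, involute flank): single-mesh tooth geometry, m = 2.440, N = 26
pitch radius r_p = m·N/2 = 2.440·26/2 = 31.720000
base radius r_b = r_p·cos α = 31.720000·cos 19.014° = 29.989325
roll angle φ = 12.392° = 0.21628120 rad
x = r_b·(cos φ + φ·sin φ) = 30.682557
y = r_b·(sin φ − φ·cos φ) = 0.100663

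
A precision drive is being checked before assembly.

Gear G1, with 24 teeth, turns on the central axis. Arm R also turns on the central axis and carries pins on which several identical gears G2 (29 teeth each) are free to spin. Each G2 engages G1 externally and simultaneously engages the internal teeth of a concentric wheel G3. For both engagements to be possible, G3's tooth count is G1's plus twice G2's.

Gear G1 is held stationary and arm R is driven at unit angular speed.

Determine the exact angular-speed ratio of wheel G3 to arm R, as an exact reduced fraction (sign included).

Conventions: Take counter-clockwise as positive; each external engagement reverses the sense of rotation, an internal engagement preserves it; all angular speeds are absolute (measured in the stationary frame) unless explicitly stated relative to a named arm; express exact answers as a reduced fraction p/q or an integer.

recognized (axles ride arm R): planetary set, 24/29/82 teeth
ring teeth: 24 + 2·29 = 82
24(ω_sun−ω_arm) = −82(ω_ring−ω_arm),  ω_sun = 0, ω_arm = 1
ω_ring = 1 − (24/82)(0−1) = 53/41
ω_out/ω_in = 53/41

53/41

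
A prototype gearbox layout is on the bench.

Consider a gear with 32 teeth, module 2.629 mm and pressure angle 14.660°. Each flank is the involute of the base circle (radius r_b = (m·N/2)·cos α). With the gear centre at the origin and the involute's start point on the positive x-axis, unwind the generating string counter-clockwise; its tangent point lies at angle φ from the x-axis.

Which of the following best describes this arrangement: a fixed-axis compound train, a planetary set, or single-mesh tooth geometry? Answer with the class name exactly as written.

topology: single-mesh involute geometry — m = 2.629, N = 32
classification: single-mesh tooth geometry

single-mesh tooth geometry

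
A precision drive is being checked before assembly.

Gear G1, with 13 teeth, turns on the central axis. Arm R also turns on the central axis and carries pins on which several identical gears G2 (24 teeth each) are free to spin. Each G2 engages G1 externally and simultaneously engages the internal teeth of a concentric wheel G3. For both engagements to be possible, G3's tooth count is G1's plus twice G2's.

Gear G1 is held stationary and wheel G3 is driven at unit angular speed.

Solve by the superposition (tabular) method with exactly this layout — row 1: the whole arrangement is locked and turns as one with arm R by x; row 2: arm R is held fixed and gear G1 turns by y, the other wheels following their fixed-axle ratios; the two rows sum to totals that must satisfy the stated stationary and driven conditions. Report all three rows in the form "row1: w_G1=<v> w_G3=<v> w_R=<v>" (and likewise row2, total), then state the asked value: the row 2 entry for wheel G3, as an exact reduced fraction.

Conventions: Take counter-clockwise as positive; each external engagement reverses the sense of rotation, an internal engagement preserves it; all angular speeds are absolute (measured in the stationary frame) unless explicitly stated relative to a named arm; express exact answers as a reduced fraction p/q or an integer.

row1: w_G1=61/74 w_G3=61/74 w_R=61/74
row2: w_G1=-61/74 w_G3=13/74 w_R=0
total: w_G1=0 w_G3=1 w_R=61/74
asked value: 13/74

planetary set (13T centre, 24T on arm, 61T internal) — Willis relation
row 1: whole set turns with the arm by x
row 2 (arm held, sun turns y): ω_ring = −(13/61)·y, ω_arm = 0
boundary: total ω_sun = x + y = 0 and total ω_ring = x − (13/61)·y = 1  ⇒  y = -61/74, x = 61/74
row 2 ring = −(13/61)·(-61/74) = 13/74
totals (row 1 + row 2): sun 61/74 + (-61/74) = 0, ring 61/74 + 13/74 = 1, arm 61/74 + 0 = 61/74
asked cell (row2, ring) = 13/74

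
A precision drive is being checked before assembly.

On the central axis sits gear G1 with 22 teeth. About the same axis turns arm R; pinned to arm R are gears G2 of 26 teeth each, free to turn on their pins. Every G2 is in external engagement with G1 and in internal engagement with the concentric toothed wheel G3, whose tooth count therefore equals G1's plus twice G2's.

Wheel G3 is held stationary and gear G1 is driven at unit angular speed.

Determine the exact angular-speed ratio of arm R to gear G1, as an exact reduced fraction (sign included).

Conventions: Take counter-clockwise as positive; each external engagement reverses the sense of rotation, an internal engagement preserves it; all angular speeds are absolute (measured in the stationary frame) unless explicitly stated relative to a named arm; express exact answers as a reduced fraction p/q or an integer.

11/48

planetary set (22T centre, 26T on arm, 74T internal) — Willis relation
ring teeth: 22 + 2·26 = 74
22(ω_sun−ω_arm) = −74(ω_ring−ω_arm),  ω_ring = 0, ω_sun = 1
22(1−ω_arm) = −74(0−ω_arm)  ⇒  96·ω_arm = 22  ⇒  ω_arm = 11/48
ω_out/ω_in = 11/48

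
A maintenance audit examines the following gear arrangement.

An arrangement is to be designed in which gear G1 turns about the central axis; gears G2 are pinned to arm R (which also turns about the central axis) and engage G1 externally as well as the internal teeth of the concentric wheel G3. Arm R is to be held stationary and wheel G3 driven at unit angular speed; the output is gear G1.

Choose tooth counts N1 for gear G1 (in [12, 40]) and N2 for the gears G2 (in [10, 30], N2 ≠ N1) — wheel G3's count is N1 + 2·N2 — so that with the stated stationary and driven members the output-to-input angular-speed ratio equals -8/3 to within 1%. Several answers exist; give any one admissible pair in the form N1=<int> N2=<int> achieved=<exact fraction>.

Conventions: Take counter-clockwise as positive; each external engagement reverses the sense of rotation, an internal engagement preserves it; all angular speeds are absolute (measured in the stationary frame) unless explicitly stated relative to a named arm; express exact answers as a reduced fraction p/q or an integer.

N1=12 N2=10 achieved=-8/3

planetary set to be sized for -8/3 (Willis relation)
Willis with ω_arm = 0: ω_sun/ω_ring = −N3/N1; set equal to -8/3  ⇒  N3/N1 = −(-8/3) = 8/3
N3 = N1 + 2·N2  ⇒  N2/N1 = (N3/N1 − 1)/2 = (8/3 − 1)/2 = 5/6
smallest multiple with N1 ≥ 12 and N2 ≥ 10: k = 2  ⇒  N1 = 2·6 = 12, N2 = 2·5 = 10 (N1 ≤ 40, N2 ≤ 30, N2 ≠ N1 ✓), N3 = 12 + 2·10 = 32
check: −N3/N1 with N1 = 12, N3 = 32 gives -8/3; |achieved − target| = 0 ≤ 2/75 ✓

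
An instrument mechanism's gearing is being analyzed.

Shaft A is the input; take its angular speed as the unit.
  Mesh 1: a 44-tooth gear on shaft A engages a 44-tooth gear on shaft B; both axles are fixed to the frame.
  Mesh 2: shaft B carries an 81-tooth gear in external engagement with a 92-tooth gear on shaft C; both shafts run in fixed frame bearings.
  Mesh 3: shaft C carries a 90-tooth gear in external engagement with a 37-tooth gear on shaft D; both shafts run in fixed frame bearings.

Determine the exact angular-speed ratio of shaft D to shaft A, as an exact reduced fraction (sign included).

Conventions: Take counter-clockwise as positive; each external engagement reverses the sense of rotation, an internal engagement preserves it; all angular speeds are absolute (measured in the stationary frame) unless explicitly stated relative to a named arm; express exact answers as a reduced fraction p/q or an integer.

-3645/1702

class = fixed-axis compound train [3 meshes; 3 ratios multiply, 3 sense flips]
mesh 1 [44T→44T]: running ratio 1, sense −
mesh 2 [81T→92T]: running ratio 81/92, sense +
mesh 3 [90T→37T]: running ratio 3645/1702, sense −
ω_out/ω_in = -3645/1702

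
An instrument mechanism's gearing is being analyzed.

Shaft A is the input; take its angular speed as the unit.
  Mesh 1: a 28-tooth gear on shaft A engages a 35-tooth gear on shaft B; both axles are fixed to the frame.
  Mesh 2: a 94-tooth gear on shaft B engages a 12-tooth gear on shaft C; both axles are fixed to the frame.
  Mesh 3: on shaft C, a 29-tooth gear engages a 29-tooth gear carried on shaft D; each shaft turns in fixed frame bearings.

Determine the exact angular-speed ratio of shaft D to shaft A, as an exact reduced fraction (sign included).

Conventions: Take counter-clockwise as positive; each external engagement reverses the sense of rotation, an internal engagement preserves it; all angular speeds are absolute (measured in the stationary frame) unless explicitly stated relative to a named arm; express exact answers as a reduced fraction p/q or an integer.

class = fixed-axis compound train [3 meshes; 3 ratios multiply, 3 sense flips]
mesh 1 [28T→35T]: running ratio 4/5, sense −
mesh 2 [94T→12T]: running ratio 94/15, sense +
mesh 3 [29T→29T]: running ratio 94/15, sense −
ω_out/ω_in = -94/15

-94/15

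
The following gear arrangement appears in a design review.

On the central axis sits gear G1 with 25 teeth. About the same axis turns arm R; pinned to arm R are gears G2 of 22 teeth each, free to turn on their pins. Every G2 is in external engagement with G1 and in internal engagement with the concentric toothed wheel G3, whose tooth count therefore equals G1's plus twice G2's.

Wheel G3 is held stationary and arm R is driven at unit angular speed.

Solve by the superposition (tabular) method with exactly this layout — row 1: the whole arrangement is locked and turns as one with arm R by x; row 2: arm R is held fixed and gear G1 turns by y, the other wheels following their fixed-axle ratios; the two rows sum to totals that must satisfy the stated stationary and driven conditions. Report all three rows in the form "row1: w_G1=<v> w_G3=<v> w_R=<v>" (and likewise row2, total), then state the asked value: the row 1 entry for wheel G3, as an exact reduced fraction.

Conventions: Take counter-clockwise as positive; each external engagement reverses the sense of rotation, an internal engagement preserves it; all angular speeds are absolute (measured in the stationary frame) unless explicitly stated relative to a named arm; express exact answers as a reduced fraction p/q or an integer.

row1: w_G1=1 w_G3=1 w_R=1
row2: w_G1=69/25 w_G3=-1 w_R=0
total: w_G1=94/25 w_G3=0 w_R=1
asked value: 1

class = planetary set [G3 = 25+2·22 = 69; Willis about the carrier]
row 1 (train locked, turned with arm): all members turn x
superposition row 2 [arm held]: sun y, ring −(25/69)·y, arm 0
boundary: total ω_ring = x − (25/69)·y = 0 and total ω_arm = x = 1  ⇒  y = 69/25, x = 1
row 2 ring = −(25/69)·69/25 = -1
totals (row 1 + row 2): sun 1 + 69/25 = 94/25, ring 1 + (-1) = 0, arm 1 + 0 = 1
asked cell (row1, ring) = 1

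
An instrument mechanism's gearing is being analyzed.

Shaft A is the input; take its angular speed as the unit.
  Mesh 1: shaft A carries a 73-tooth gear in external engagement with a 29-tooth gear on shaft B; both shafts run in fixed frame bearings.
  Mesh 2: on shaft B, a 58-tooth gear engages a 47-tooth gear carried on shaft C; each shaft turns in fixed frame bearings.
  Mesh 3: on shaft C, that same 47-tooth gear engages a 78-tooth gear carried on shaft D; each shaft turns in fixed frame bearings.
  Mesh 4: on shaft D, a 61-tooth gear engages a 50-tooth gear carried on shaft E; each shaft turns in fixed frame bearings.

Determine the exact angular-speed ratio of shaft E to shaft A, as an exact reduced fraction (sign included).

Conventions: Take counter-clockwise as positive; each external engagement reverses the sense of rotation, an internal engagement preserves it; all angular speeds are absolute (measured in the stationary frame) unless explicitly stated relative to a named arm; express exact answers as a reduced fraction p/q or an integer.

4453/1950

class = fixed-axis compound train [4 meshes; 4 ratios multiply, 4 sense flips]
mesh 1 [73T→29T]: running ratio 73/29, sense −
mesh 2 [58T→47T]: running ratio 146/47, sense +
mesh 3 [47T→78T]: running ratio 73/39, sense −
mesh 4 [61T→50T]: running ratio 4453/1950, sense +
ω_out/ω_in = 4453/1950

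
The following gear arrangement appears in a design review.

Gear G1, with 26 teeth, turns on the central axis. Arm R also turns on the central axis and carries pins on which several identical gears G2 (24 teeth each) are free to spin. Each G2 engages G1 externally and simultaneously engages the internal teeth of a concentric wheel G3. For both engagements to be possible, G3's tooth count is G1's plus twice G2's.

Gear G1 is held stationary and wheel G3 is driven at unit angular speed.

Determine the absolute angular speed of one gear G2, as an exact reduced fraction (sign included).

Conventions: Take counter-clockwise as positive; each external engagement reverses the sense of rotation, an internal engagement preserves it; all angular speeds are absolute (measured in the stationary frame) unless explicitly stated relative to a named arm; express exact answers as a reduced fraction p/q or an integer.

recognized (axles ride arm R): planetary set, 26/24/74 teeth
ring teeth: 26 + 2·24 = 74
26(ω_sun−ω_arm) = −74(ω_ring−ω_arm),  ω_sun = 0, ω_ring = 1
26(0−ω_arm) = −74(1−ω_arm)  ⇒  100·ω_arm = 74  ⇒  ω_arm = 37/50
sun–planet mesh: 26·(0−37/50) = −24·(ω_p−ω_arm)  ⇒  ω_p−ω_arm = 481/600
ω_p = 37/50 + 481/600 = 37/24
exact speed ratio = 37/24

37/24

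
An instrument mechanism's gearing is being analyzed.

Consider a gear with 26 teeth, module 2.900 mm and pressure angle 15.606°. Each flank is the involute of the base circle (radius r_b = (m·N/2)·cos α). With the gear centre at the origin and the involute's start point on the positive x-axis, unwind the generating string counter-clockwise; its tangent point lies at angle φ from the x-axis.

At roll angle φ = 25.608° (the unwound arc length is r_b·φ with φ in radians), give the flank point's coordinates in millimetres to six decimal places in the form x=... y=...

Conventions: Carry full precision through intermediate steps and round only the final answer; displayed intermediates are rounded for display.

topology: single-mesh involute geometry — m = 2.900, N = 26
pitch radius r_p = m·N/2 = 2.900·26/2 = 37.700000
base radius r_b = r_p·cos α = 37.700000·cos 15.606° = 36.310167
roll angle φ = 25.608° = 0.44694391 rad
x = r_b·(cos φ + φ·sin φ) = 39.757692
y = r_b·(sin φ − φ·cos φ) = 1.059170

x=39.757692 y=1.059170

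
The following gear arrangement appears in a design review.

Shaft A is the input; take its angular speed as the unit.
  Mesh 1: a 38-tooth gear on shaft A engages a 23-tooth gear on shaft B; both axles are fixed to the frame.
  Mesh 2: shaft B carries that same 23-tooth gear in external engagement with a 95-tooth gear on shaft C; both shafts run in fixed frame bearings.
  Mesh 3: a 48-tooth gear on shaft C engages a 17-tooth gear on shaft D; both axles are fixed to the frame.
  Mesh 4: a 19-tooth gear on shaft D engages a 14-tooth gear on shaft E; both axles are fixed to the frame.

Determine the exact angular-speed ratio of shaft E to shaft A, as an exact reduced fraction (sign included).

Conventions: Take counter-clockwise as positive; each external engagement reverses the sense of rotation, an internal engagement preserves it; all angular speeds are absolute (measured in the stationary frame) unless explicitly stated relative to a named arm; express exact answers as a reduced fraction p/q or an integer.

class = fixed-axis compound train [4 meshes; 4 ratios multiply, 4 sense flips]
mesh 1 [38T→23T]: running ratio 38/23, sense −
mesh 2 [23T→95T]: running ratio 2/5, sense +
mesh 3 [48T→17T]: running ratio 96/85, sense −
mesh 4 [19T→14T]: running ratio 912/595, sense +
ω_out/ω_in = 912/595

912/595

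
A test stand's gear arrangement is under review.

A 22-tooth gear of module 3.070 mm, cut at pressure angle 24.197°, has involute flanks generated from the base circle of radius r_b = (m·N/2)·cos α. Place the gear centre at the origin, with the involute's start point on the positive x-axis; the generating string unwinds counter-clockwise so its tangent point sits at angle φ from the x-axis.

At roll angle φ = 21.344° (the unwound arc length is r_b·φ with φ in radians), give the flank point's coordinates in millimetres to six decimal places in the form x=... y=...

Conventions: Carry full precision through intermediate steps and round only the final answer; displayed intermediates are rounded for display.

x=32.866761 y=0.523471

topology: single-mesh involute geometry — m = 3.070, N = 22
pitch radius r_p = m·N/2 = 3.070·22/2 = 33.770000
base radius r_b = r_p·cos α = 33.770000·cos 24.197° = 30.803021
roll angle φ = 21.344° = 0.37252308 rad
x = r_b·(cos φ + φ·sin φ) = 32.866761
y = r_b·(sin φ − φ·cos φ) = 0.523471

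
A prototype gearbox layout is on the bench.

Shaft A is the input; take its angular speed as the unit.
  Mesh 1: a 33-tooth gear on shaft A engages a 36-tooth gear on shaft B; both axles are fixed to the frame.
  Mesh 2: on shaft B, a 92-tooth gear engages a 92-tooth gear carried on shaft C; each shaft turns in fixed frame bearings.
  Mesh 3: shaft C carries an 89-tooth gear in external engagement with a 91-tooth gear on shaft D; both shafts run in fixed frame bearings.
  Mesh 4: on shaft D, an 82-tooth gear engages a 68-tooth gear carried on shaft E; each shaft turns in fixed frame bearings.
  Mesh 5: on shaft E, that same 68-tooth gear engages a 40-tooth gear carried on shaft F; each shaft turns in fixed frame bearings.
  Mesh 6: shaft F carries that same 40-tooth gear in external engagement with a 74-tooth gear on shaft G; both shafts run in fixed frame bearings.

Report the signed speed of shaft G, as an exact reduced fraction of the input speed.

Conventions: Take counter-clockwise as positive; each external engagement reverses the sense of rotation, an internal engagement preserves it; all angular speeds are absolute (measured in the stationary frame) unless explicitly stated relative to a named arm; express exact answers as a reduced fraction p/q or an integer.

40139/40404

6-mesh fixed-axis compound train (all bearings frame-fixed)
mesh 1 [33T→36T]: |ω|/ω_in = 1×33/36 = 11/12, sense flips to −
mesh 2 [92T→92T]: |ω|/ω_in = (11/12)×92/92 = 11/12, sense flips to +
mesh 3 [89T→91T]: |ω|/ω_in = (11/12)×89/91 = 979/1092, sense flips to −
mesh 4 [82T→68T]: |ω|/ω_in = (979/1092)×82/68 = 40139/37128, sense flips to +
mesh 5 [68T→40T]: |ω|/ω_in = (40139/37128)×68/40 = 40139/21840, sense flips to −
mesh 6 [40T→74T]: |ω|/ω_in = (40139/21840)×40/74 = 40139/40404, sense flips to +
signed output speed (× input speed) = 40139/40404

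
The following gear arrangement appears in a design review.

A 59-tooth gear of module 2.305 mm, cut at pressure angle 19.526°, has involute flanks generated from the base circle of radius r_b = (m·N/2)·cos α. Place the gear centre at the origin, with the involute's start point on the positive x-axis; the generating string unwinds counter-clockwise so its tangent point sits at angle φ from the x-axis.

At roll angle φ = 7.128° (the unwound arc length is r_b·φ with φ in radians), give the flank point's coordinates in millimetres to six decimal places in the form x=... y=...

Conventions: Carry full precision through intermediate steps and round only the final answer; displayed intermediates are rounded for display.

recognized (one wheel, involute flank): single-mesh tooth geometry, m = 2.305, N = 59
pitch radius r_p = m·N/2 = 2.305·59/2 = 67.997500
base radius r_b = r_p·cos α = 67.997500·cos 19.526° = 64.086958
roll angle φ = 7.128° = 0.12440707 rad
x = r_b·(cos φ + φ·sin φ) = 64.580982
y = r_b·(sin φ − φ·cos φ) = 0.041069

x=64.580982 y=0.041069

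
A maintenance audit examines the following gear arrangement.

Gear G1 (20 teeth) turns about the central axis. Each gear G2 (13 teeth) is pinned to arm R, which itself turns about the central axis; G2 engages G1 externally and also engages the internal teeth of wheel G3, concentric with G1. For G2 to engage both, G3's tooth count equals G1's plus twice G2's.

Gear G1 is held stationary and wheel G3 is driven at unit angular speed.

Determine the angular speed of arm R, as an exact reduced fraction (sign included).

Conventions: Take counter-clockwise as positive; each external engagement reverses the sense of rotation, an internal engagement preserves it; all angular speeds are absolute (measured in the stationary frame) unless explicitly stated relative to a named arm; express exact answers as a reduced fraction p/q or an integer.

23/33

planetary set (20T centre, 13T on arm, 46T internal) — Willis relation
ring teeth: 20 + 2·13 = 46
20(ω_sun−ω_arm) = −46(ω_ring−ω_arm),  ω_sun = 0, ω_ring = 1
20(0−ω_arm) = −46(1−ω_arm)  ⇒  66·ω_arm = 46  ⇒  ω_arm = 23/33
exact speed ratio = 23/33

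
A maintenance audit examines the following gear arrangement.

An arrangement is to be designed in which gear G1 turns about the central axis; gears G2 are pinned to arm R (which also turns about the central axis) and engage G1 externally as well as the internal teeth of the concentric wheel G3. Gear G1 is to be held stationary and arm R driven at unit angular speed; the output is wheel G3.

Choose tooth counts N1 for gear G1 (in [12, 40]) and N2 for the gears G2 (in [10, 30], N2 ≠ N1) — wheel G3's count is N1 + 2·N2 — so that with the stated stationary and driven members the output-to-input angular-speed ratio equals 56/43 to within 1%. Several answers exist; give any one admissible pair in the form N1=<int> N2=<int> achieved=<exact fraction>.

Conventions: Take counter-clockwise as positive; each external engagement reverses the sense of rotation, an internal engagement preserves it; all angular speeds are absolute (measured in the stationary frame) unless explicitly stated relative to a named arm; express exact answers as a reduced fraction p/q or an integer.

design class (target 56/43): planetary set
Willis with ω_sun = 0: ω_ring/ω_arm = (N1+N3)/N3; set equal to 56/43  ⇒  N3/N1 = 1/(56/43 − 1) = 43/13
N3 = N1 + 2·N2  ⇒  N2/N1 = (N3/N1 − 1)/2 = (43/13 − 1)/2 = 15/13
smallest multiple with N1 ≥ 12 and N2 ≥ 10: k = 1  ⇒  N1 = 1·13 = 13, N2 = 1·15 = 15 (N1 ≤ 40, N2 ≤ 30, N2 ≠ N1 ✓), N3 = 13 + 2·15 = 43
check: (N1+N3)/N3 with N1 = 13, N3 = 43 gives 56/43; |achieved − target| = 0 ≤ 14/1075 ✓

N1=13 N2=15 achieved=56/43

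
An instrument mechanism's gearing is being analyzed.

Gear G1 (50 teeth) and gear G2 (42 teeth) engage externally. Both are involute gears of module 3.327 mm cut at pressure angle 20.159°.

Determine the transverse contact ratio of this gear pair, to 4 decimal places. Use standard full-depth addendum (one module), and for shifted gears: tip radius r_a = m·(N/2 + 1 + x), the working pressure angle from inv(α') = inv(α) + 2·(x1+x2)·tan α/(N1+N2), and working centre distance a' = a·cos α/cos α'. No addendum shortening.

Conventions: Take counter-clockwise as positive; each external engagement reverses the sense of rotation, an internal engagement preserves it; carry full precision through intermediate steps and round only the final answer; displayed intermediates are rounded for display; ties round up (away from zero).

topology: single-mesh involute geometry — m = 3.327, 50T/42T pair
base radii: r_b1 = 78.079689, r_b2 = 65.586939
tip radii: r_a1 = 86.502000, r_a2 = 73.194000
no profile shift: α' = α, a' = a
action lengths: √(r_a1²−r_b1²) = 37.231145, √(r_a2²−r_b2²) = 32.491770
base pitch p_b = π·m·cos α = 9.811783
CR = (37.231145 + 32.491770 − 153.042000·sin 20.15900°)/9.811783 = 1.730631
contact ratio ≈ 1.7306

1.7306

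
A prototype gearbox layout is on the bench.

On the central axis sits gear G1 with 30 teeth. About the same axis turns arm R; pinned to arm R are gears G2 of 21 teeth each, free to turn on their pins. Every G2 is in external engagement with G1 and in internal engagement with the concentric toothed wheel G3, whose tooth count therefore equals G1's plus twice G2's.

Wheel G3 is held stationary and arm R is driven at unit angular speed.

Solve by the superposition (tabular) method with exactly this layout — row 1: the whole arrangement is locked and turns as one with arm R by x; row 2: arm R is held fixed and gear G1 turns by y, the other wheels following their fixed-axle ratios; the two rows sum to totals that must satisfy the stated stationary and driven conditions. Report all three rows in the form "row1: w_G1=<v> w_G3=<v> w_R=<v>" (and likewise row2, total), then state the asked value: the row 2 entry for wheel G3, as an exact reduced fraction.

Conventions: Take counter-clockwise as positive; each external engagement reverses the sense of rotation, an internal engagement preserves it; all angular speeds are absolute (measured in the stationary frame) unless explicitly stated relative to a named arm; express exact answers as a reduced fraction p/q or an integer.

recognized (axles ride arm R): planetary set, 30/21/72 teeth
row 1 (train locked, turned with arm): all members turn x
row 2 (arm held, sun turns y): ω_ring = −(30/72)·y, ω_arm = 0
boundary: total ω_ring = x − (30/72)·y = 0 and total ω_arm = x = 1  ⇒  y = 12/5, x = 1
row 2 ring = −(30/72)·12/5 = -1
totals (row 1 + row 2): sun 1 + 12/5 = 17/5, ring 1 + (-1) = 0, arm 1 + 0 = 1
asked cell (row2, ring) = -1

row1: w_G1=1 w_G3=1 w_R=1
row2: w_G1=12/5 w_G3=-1 w_R=0
total: w_G1=17/5 w_G3=0 w_R=1
asked value: -1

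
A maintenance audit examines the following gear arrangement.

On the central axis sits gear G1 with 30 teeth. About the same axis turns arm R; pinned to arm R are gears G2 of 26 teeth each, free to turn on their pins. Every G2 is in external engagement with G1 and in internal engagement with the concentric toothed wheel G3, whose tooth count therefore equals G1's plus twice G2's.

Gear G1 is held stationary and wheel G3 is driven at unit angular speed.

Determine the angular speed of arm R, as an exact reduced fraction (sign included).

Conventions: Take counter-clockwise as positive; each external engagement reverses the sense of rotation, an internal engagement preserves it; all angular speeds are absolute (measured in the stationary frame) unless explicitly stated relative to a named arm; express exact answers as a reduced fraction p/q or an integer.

topology: planetary set — G1 30T / G2 26T / G3 82T, arm = carrier (Willis)
ring teeth: 30 + 2·26 = 82
30(ω_sun−ω_arm) = −82(ω_ring−ω_arm),  ω_sun = 0, ω_ring = 1
30(0−ω_arm) = −82(1−ω_arm)  ⇒  112·ω_arm = 82  ⇒  ω_arm = 41/56
exact speed ratio = 41/56

41/56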